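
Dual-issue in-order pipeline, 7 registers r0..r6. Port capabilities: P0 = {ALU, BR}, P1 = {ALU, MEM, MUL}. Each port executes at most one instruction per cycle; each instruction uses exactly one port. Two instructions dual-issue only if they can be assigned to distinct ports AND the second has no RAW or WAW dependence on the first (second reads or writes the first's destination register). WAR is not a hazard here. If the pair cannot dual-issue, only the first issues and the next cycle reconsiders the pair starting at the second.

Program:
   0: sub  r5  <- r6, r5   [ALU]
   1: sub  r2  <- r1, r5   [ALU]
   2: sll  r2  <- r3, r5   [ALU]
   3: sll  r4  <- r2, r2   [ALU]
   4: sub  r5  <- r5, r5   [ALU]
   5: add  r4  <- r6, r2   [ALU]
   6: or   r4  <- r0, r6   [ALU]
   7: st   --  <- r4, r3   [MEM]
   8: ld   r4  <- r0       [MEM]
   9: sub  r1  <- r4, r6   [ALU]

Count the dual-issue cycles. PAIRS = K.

c0: i0 sub.ALU  RAW r5
c1: i1 sub.ALU  WAW r2
c2: i2 sll.ALU  RAW r2
c3: i3,i4 sll.ALU+sub.ALU  dual
c4: i5 add.ALU  WAW r4
c5: i6 or.ALU  RAW r4
c6: i7 st.MEM  no-port MEM/MEM
c7: i8 ld.MEM  RAW r4
c8: i9 sub.ALU  tail

PAIRS = 1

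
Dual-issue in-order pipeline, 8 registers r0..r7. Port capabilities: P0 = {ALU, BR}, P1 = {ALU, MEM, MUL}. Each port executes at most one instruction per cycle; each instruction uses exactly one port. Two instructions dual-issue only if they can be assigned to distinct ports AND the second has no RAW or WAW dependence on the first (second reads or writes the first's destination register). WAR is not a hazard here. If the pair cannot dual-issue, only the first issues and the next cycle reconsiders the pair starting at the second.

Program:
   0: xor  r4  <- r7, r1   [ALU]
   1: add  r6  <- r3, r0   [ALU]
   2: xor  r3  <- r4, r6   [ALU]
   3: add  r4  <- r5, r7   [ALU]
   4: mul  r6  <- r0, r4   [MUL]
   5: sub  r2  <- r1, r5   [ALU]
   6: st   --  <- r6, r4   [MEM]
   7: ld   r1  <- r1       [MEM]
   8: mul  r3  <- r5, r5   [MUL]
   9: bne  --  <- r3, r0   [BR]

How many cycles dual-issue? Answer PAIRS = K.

PAIRS = 3

t=0 i0,i1:xor add ; pair
t=1 i2,i3:xor add ; pair
t=2 i4,i5:mul sub ; pair
t=3 i6:st ; no-port MEM/MEM
t=4 i7:ld ; no-port MEM/MUL
t=5 i8:mul ; RAW r3
t=6 i9:bne ; tail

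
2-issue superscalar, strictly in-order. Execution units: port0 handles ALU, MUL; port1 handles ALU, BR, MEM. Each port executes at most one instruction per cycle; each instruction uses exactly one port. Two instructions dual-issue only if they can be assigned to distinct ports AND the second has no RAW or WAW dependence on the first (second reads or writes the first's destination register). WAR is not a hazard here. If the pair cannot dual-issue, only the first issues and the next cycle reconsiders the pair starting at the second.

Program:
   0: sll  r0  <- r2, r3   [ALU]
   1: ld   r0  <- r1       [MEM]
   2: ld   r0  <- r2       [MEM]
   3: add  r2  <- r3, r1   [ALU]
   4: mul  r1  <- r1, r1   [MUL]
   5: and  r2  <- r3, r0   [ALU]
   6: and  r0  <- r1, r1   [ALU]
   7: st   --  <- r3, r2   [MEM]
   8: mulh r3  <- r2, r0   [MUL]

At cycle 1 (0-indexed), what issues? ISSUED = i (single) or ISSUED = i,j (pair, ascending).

ISSUED = 1

c0: i0 sll  WAW r0
c1: i1 ld  no-port MEM/MEM
c2: i2&i3 ld;add  2-wide
c3: i4&i5 mul;and  2-wide
c4: i6&i7 and;st  2-wide
c5: i8 mulh  tail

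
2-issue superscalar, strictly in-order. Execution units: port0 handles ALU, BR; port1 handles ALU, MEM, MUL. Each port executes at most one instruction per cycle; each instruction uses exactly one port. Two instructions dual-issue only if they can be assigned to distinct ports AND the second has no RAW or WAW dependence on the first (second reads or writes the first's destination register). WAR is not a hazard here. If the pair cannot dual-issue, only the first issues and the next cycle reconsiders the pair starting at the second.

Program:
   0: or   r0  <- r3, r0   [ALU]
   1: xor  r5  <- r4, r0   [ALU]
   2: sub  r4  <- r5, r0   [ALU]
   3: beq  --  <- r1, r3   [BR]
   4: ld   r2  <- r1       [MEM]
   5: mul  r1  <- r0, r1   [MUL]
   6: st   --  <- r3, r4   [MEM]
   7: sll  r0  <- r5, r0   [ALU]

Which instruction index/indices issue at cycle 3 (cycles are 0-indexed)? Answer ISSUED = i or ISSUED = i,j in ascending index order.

0. or.ALU @i0  | RAW r0
1. xor.ALU @i1  | RAW r5
2. sub.ALU beq.BR @i2/i3  | 2-wide
3. ld.MEM @i4  | no-port MEM/MUL
4. mul.MUL @i5  | no-port MUL/MEM
5. st.MEM sll.ALU @i6/i7  | 2-wide

ISSUED = 4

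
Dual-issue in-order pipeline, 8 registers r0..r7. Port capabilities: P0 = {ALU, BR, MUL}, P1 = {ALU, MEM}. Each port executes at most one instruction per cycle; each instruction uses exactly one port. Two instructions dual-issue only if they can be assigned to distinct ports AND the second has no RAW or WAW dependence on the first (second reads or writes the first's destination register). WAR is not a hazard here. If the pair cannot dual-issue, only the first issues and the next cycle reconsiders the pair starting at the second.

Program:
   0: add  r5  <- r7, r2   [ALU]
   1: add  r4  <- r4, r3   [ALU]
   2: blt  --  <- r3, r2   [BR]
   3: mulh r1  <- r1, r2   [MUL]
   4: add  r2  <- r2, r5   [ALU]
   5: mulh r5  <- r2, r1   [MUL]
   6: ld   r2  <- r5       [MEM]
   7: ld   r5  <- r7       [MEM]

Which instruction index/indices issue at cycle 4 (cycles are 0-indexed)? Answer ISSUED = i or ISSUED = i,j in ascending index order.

t=0 i0&i1:add;add ; 2-wide
t=1 i2:blt ; no-port BR/MUL
t=2 i3&i4:mulh;add ; 2-wide
t=3 i5:mulh ; RAW r5
t=4 i6:ld ; no-port MEM/MEM
t=5 i7:ld ; tail

ISSUED = 6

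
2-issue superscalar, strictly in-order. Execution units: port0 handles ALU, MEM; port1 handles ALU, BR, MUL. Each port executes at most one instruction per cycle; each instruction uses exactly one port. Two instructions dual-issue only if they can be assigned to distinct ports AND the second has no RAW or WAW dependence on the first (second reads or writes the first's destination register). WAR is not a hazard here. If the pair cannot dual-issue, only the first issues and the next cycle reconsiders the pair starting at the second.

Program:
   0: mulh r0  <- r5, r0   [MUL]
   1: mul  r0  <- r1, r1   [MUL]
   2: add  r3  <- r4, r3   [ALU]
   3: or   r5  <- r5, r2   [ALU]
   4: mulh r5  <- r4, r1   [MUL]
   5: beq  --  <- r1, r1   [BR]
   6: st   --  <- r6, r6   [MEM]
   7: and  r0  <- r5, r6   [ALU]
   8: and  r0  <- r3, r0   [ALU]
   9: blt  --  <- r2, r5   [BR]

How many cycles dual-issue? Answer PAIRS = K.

PAIRS = 3

0. mulh @i0  | no-port MUL/MUL
1. mul/add @i1+i2  | dual
2. or @i3  | WAW r5
3. mulh @i4  | no-port MUL/BR
4. beq/st @i5+i6  | dual
5. and @i7  | RAW+WAW r0
6. and/blt @i8+i9  | dual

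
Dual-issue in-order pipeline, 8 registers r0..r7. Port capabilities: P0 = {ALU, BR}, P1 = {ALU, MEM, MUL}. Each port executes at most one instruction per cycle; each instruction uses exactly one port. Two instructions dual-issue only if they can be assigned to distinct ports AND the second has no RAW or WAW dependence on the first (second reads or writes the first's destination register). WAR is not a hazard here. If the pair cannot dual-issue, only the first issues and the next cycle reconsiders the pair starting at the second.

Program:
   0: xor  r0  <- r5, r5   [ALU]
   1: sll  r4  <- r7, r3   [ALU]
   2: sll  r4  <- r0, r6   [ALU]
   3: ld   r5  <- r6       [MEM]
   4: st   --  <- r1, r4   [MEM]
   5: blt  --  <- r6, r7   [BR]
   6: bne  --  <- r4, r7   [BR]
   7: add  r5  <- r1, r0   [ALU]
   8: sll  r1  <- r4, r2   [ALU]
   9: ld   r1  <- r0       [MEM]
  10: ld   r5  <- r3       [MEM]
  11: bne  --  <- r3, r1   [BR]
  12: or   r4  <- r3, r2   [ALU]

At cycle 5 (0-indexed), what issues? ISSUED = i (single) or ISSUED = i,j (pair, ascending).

ISSUED = 9

0. xor/sll @i0/i1  | dual
1. sll/ld @i2/i3  | dual
2. st/blt @i4/i5  | dual
3. bne/add @i6/i7  | dual
4. sll @i8  | WAW r1
5. ld @i9  | no-port MEM/MEM
6. ld/bne @i10/i11  | dual
7. or @i12  | tail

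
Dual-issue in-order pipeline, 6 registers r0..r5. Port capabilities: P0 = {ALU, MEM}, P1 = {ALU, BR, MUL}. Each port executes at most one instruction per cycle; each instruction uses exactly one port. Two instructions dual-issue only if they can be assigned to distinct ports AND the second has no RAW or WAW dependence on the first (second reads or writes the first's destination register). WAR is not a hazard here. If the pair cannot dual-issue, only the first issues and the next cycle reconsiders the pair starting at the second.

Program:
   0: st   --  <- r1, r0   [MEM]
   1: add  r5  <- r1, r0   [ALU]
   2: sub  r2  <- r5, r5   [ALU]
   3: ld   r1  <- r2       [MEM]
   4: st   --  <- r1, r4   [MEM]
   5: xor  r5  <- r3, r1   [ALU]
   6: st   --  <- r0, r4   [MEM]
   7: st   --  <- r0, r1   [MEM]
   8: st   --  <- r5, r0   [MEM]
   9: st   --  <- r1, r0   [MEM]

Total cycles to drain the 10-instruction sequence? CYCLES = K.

  cy0 -> i0+i1 (st+add) dual
  cy1 -> i2 (sub) RAW r2
  cy2 -> i3 (ld) no-port MEM/MEM
  cy3 -> i4+i5 (st+xor) dual
  cy4 -> i6 (st) no-port MEM/MEM
  cy5 -> i7 (st) no-port MEM/MEM
  cy6 -> i8 (st) no-port MEM/MEM
  cy7 -> i9 (st) tail

CYCLES = 8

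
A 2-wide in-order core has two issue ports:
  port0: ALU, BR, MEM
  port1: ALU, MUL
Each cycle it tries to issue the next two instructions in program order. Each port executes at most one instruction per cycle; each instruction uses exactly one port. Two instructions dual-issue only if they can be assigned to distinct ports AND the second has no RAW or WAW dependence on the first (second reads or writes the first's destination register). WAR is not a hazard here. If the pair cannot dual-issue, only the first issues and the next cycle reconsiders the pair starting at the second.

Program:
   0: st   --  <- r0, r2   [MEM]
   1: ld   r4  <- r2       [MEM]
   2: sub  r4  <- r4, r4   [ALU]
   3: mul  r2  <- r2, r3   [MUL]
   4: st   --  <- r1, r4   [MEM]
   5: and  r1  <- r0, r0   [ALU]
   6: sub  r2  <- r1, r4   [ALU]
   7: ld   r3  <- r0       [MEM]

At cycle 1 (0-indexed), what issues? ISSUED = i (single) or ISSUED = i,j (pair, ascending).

[0] i0  st.MEM  -- no-port MEM/MEM
[1] i1  ld.MEM  -- RAW+WAW r4
[2] i2,i3  sub.ALU mul.MUL  -- 2-wide
[3] i4,i5  st.MEM and.ALU  -- 2-wide
[4] i6,i7  sub.ALU ld.MEM  -- 2-wide

ISSUED = 1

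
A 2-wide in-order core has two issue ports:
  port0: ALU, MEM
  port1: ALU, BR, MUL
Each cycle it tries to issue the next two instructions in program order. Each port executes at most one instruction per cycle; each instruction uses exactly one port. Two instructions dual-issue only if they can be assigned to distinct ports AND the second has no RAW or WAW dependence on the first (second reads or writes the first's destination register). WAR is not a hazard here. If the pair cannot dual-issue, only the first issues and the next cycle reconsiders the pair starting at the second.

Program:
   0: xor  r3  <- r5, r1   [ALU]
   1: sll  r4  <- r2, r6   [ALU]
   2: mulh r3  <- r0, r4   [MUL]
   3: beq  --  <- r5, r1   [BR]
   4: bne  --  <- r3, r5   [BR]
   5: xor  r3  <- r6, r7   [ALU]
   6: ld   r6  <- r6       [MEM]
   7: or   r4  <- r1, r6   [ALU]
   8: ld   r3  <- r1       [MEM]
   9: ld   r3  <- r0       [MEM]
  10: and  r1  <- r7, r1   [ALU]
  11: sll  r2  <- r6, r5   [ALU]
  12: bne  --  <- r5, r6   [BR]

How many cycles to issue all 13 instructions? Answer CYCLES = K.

t=0 i0&i1:xor;sll ; dual
t=1 i2:mulh ; no-port MUL/BR
t=2 i3:beq ; no-port BR/BR
t=3 i4&i5:bne;xor ; dual
t=4 i6:ld ; RAW r6
t=5 i7&i8:or;ld ; dual
t=6 i9&i10:ld;and ; dual
t=7 i11&i12:sll;bne ; dual

CYCLES = 8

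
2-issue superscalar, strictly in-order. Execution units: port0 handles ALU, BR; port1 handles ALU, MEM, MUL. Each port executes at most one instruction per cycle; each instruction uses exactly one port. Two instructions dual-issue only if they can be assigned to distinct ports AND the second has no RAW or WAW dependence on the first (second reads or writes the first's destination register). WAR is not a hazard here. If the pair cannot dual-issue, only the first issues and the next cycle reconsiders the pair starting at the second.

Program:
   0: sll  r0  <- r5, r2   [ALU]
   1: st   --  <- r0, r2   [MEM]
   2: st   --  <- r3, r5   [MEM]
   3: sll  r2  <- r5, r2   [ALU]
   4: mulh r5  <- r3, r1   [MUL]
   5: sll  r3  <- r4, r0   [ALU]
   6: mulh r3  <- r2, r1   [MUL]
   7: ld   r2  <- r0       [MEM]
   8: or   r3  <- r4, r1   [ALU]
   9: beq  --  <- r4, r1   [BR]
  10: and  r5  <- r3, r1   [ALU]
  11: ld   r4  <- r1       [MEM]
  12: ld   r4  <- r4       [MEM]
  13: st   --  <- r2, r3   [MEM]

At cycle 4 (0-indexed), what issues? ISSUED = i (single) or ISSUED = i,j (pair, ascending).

ISSUED = 6

[0] i0  sll  -- RAW r0
[1] i1  st  -- no-port MEM/MEM
[2] i2&i3  st+sll  -- pair
[3] i4&i5  mulh+sll  -- pair
[4] i6  mulh  -- no-port MUL/MEM
[5] i7&i8  ld+or  -- pair
[6] i9&i10  beq+and  -- pair
[7] i11  ld  -- no-port MEM/MEM
[8] i12  ld  -- no-port MEM/MEM
[9] i13  st  -- tail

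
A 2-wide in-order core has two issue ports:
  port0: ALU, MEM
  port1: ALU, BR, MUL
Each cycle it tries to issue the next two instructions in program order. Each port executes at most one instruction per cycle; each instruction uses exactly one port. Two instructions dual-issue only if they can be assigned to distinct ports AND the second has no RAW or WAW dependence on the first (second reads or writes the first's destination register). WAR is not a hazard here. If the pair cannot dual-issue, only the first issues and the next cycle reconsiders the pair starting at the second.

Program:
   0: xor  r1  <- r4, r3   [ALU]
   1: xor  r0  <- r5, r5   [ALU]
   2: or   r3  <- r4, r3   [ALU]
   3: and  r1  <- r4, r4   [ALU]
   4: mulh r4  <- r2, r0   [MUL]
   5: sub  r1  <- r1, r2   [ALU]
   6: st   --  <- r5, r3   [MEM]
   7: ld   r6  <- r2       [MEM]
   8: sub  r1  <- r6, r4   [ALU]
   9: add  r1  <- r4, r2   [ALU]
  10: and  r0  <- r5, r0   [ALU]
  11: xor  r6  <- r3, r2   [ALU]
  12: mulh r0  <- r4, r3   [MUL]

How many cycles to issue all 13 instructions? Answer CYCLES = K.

t=0 i0,i1:xor/xor ; 2-wide
t=1 i2,i3:or/and ; 2-wide
t=2 i4,i5:mulh/sub ; 2-wide
t=3 i6:st ; no-port MEM/MEM
t=4 i7:ld ; RAW r6
t=5 i8:sub ; WAW r1
t=6 i9,i10:add/and ; 2-wide
t=7 i11,i12:xor/mulh ; 2-wide

CYCLES = 8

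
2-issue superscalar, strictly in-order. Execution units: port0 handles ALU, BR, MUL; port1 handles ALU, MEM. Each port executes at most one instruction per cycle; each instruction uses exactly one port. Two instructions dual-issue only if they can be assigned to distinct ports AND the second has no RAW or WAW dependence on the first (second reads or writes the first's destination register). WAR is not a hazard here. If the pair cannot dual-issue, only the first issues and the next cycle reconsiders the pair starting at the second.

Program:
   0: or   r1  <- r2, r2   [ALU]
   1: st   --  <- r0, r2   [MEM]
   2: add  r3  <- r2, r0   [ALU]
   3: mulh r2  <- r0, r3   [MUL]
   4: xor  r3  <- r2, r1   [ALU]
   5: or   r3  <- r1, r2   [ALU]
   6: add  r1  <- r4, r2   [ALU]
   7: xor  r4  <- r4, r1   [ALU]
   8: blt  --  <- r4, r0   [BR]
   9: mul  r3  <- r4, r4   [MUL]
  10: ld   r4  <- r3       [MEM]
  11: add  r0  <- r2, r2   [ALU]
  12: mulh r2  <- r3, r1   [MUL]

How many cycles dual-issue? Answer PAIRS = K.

[0] i0/i1  or st  -- pair
[1] i2  add  -- RAW r3
[2] i3  mulh  -- RAW r2
[3] i4  xor  -- WAW r3
[4] i5/i6  or add  -- pair
[5] i7  xor  -- RAW r4
[6] i8  blt  -- no-port BR/MUL
[7] i9  mul  -- RAW r3
[8] i10/i11  ld add  -- pair
[9] i12  mulh  -- tail

PAIRS = 3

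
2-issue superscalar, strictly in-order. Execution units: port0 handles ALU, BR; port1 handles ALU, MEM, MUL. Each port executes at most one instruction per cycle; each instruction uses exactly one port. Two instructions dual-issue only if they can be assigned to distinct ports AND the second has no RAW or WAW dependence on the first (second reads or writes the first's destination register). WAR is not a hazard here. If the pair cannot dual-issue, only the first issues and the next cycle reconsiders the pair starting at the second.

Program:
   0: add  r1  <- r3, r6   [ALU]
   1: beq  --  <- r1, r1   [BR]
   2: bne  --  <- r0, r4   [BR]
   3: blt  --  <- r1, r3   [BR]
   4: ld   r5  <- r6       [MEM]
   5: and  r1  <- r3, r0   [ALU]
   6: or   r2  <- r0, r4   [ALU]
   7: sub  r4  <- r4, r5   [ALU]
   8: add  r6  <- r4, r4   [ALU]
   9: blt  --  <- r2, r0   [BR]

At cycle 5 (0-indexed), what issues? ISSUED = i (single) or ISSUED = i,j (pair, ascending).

ISSUED = 7

  cy0 -> i0 (add) RAW r1
  cy1 -> i1 (beq) no-port BR/BR
  cy2 -> i2 (bne) no-port BR/BR
  cy3 -> i3,i4 (blt+ld) 2-wide
  cy4 -> i5,i6 (and+or) 2-wide
  cy5 -> i7 (sub) RAW r4
  cy6 -> i8,i9 (add+blt) 2-wide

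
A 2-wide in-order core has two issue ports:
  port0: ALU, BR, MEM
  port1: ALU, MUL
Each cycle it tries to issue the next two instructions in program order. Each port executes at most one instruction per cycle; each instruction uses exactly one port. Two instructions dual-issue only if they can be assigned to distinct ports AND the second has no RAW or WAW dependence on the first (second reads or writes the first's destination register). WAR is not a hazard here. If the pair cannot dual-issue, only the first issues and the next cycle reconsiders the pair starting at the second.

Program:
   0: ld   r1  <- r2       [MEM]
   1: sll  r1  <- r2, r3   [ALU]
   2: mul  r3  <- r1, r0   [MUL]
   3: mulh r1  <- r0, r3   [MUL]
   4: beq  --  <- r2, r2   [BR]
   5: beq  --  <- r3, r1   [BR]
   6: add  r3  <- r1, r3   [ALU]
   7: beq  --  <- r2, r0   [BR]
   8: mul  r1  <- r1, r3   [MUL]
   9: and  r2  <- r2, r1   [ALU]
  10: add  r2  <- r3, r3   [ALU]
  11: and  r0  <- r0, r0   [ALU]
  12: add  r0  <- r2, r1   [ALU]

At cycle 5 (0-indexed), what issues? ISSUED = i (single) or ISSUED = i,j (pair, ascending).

  cy0 -> i0 (ld.MEM) WAW r1
  cy1 -> i1 (sll.ALU) RAW r1
  cy2 -> i2 (mul.MUL) no-port MUL/MUL
  cy3 -> i3+i4 (mulh.MUL/beq.BR) 2-wide
  cy4 -> i5+i6 (beq.BR/add.ALU) 2-wide
  cy5 -> i7+i8 (beq.BR/mul.MUL) 2-wide
  cy6 -> i9 (and.ALU) WAW r2
  cy7 -> i10+i11 (add.ALU/and.ALU) 2-wide
  cy8 -> i12 (add.ALU) tail

ISSUED = 7,8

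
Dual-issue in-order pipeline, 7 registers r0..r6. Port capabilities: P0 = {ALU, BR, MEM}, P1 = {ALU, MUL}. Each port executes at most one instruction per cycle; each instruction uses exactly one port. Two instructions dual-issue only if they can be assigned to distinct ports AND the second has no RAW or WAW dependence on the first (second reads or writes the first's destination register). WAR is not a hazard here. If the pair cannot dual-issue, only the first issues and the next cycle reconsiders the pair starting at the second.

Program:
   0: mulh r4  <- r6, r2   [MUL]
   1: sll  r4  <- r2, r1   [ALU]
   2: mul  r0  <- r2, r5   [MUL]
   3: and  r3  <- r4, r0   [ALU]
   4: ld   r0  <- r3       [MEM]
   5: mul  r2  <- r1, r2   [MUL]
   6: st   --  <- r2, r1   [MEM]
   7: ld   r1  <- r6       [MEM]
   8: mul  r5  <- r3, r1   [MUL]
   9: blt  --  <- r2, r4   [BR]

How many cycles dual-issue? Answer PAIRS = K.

  cy0 -> i0 (mulh) WAW r4
  cy1 -> i1/i2 (sll;mul) dual
  cy2 -> i3 (and) RAW r3
  cy3 -> i4/i5 (ld;mul) dual
  cy4 -> i6 (st) no-port MEM/MEM
  cy5 -> i7 (ld) RAW r1
  cy6 -> i8/i9 (mul;blt) dual

PAIRS = 3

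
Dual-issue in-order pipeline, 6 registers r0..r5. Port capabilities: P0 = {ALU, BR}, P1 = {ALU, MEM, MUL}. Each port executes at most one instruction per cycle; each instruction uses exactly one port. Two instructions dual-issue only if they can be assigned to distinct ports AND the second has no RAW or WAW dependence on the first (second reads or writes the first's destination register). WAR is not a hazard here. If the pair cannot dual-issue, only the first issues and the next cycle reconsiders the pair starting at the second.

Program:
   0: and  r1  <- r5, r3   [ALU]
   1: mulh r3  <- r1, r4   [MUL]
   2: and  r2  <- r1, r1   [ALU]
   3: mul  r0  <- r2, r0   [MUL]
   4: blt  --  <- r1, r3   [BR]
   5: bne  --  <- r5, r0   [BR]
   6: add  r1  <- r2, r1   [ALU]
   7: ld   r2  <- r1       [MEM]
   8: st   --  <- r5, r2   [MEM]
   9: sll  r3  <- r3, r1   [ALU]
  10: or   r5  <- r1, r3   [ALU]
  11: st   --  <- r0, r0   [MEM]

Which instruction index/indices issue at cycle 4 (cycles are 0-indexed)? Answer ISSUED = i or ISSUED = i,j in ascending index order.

c0: i0 and.ALU  RAW r1
c1: i1+i2 mulh.MUL;and.ALU  2-wide
c2: i3+i4 mul.MUL;blt.BR  2-wide
c3: i5+i6 bne.BR;add.ALU  2-wide
c4: i7 ld.MEM  no-port MEM/MEM
c5: i8+i9 st.MEM;sll.ALU  2-wide
c6: i10+i11 or.ALU;st.MEM  2-wide

ISSUED = 7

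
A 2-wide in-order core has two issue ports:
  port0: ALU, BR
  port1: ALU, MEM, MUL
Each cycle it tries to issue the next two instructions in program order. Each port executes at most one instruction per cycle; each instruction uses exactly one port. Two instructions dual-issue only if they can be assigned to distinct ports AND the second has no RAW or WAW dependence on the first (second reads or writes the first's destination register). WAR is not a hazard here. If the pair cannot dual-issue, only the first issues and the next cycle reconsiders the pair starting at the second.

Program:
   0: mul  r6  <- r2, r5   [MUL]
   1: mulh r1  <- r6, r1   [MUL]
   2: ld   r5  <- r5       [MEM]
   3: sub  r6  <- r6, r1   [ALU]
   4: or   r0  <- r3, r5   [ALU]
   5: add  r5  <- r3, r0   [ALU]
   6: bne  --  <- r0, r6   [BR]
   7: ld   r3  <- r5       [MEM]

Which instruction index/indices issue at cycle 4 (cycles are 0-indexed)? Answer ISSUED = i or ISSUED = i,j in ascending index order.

ISSUED = 5,6

  cy0 -> i0 (mul.MUL) no-port MUL/MUL
  cy1 -> i1 (mulh.MUL) no-port MUL/MEM
  cy2 -> i2&i3 (ld.MEM sub.ALU) pair
  cy3 -> i4 (or.ALU) RAW r0
  cy4 -> i5&i6 (add.ALU bne.BR) pair
  cy5 -> i7 (ld.MEM) tail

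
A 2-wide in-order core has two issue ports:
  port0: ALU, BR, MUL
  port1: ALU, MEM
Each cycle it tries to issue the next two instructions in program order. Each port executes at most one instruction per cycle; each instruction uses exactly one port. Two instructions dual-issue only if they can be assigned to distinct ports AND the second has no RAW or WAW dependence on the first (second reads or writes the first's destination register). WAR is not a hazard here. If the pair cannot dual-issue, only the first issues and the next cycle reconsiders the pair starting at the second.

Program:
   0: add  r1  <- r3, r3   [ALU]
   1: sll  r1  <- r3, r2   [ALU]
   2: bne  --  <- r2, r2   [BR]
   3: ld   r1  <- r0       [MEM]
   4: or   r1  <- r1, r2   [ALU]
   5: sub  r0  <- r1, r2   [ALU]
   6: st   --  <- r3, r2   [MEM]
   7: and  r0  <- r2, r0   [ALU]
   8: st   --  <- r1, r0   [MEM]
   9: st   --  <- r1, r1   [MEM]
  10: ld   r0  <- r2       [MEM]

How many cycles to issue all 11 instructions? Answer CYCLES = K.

c0: i0 add.ALU  WAW r1
c1: i1+i2 sll.ALU+bne.BR  dual
c2: i3 ld.MEM  RAW+WAW r1
c3: i4 or.ALU  RAW r1
c4: i5+i6 sub.ALU+st.MEM  dual
c5: i7 and.ALU  RAW r0
c6: i8 st.MEM  no-port MEM/MEM
c7: i9 st.MEM  no-port MEM/MEM
c8: i10 ld.MEM  tail

CYCLES = 9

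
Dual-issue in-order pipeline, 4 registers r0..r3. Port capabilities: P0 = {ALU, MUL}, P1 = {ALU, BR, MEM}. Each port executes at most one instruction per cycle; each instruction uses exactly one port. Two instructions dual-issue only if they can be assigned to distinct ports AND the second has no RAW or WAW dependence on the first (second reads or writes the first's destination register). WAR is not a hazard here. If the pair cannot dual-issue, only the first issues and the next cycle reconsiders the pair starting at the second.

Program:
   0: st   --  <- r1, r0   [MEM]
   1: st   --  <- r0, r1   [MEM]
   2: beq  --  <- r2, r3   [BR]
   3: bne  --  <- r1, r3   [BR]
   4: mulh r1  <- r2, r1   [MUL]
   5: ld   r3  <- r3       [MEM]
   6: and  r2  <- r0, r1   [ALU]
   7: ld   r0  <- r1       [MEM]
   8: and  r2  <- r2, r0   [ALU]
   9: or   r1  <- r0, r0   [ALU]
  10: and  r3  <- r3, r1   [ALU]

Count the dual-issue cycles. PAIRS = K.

t=0 i0:st.MEM ; no-port MEM/MEM
t=1 i1:st.MEM ; no-port MEM/BR
t=2 i2:beq.BR ; no-port BR/BR
t=3 i3+i4:bne.BR/mulh.MUL ; dual
t=4 i5+i6:ld.MEM/and.ALU ; dual
t=5 i7:ld.MEM ; RAW r0
t=6 i8+i9:and.ALU/or.ALU ; dual
t=7 i10:and.ALU ; tail

PAIRS = 3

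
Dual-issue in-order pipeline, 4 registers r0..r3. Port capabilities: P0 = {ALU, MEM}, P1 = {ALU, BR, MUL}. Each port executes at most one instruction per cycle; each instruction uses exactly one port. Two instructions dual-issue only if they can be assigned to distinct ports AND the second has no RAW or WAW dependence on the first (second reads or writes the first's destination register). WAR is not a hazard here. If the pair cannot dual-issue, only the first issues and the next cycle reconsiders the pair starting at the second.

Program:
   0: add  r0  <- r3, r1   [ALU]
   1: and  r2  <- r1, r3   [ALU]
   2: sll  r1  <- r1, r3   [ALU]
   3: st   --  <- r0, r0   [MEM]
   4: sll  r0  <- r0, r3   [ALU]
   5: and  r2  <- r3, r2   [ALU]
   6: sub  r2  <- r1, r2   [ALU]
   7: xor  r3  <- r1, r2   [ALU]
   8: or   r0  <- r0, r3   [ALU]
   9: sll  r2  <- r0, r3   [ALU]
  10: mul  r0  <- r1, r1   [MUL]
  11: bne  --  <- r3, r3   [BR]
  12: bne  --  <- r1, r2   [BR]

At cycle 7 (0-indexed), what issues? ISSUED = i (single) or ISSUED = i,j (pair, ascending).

ISSUED = 11

  cy0 -> i0,i1 (add.ALU and.ALU) pair
  cy1 -> i2,i3 (sll.ALU st.MEM) pair
  cy2 -> i4,i5 (sll.ALU and.ALU) pair
  cy3 -> i6 (sub.ALU) RAW r2
  cy4 -> i7 (xor.ALU) RAW r3
  cy5 -> i8 (or.ALU) RAW r0
  cy6 -> i9,i10 (sll.ALU mul.MUL) pair
  cy7 -> i11 (bne.BR) no-port BR/BR
  cy8 -> i12 (bne.BR) tail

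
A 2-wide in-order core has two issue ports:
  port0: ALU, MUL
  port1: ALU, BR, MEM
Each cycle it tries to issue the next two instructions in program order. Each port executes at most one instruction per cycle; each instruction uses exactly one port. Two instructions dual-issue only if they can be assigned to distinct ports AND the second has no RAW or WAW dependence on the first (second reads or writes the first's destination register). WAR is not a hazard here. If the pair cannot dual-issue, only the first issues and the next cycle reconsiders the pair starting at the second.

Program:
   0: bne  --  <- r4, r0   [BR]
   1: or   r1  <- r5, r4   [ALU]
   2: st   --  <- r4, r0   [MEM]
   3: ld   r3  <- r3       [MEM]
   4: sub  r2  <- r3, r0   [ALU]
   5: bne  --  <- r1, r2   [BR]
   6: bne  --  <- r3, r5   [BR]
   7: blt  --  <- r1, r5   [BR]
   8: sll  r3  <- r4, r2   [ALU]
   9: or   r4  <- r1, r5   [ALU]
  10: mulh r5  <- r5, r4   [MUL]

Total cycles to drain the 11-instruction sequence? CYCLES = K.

CYCLES = 9

  cy0 -> i0+i1 (bne or) 2-wide
  cy1 -> i2 (st) no-port MEM/MEM
  cy2 -> i3 (ld) RAW r3
  cy3 -> i4 (sub) RAW r2
  cy4 -> i5 (bne) no-port BR/BR
  cy5 -> i6 (bne) no-port BR/BR
  cy6 -> i7+i8 (blt sll) 2-wide
  cy7 -> i9 (or) RAW r4
  cy8 -> i10 (mulh) tail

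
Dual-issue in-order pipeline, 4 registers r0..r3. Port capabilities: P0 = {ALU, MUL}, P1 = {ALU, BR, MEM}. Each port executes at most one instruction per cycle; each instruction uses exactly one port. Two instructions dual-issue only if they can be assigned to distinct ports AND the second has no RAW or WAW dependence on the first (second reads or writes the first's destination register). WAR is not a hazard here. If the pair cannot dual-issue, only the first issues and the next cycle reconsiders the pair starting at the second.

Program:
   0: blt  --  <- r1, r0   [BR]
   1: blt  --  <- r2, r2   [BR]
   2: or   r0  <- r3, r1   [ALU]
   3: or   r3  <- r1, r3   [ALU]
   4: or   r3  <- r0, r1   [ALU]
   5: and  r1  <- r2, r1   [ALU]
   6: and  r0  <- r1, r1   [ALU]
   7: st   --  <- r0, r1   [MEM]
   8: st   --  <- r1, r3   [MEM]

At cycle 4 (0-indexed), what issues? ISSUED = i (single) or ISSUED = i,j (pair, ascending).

t=0 i0:blt.BR ; no-port BR/BR
t=1 i1,i2:blt.BR or.ALU ; 2-wide
t=2 i3:or.ALU ; WAW r3
t=3 i4,i5:or.ALU and.ALU ; 2-wide
t=4 i6:and.ALU ; RAW r0
t=5 i7:st.MEM ; no-port MEM/MEM
t=6 i8:st.MEM ; tail

ISSUED = 6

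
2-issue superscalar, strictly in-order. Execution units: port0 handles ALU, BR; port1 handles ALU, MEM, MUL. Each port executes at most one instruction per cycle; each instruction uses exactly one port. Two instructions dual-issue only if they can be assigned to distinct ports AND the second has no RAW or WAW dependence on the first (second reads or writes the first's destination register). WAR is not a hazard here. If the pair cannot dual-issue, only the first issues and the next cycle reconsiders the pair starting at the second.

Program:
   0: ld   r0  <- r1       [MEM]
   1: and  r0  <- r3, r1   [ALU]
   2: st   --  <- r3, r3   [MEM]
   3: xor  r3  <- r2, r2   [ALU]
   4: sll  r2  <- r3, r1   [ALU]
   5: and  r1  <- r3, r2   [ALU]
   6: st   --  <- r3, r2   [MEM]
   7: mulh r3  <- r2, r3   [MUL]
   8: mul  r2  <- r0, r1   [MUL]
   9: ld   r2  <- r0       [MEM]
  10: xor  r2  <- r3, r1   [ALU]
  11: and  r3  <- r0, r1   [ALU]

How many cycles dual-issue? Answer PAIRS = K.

PAIRS = 3

0. ld @i0  | WAW r0
1. and+st @i1,i2  | pair
2. xor @i3  | RAW r3
3. sll @i4  | RAW r2
4. and+st @i5,i6  | pair
5. mulh @i7  | no-port MUL/MUL
6. mul @i8  | no-port MUL/MEM
7. ld @i9  | WAW r2
8. xor+and @i10,i11  | pair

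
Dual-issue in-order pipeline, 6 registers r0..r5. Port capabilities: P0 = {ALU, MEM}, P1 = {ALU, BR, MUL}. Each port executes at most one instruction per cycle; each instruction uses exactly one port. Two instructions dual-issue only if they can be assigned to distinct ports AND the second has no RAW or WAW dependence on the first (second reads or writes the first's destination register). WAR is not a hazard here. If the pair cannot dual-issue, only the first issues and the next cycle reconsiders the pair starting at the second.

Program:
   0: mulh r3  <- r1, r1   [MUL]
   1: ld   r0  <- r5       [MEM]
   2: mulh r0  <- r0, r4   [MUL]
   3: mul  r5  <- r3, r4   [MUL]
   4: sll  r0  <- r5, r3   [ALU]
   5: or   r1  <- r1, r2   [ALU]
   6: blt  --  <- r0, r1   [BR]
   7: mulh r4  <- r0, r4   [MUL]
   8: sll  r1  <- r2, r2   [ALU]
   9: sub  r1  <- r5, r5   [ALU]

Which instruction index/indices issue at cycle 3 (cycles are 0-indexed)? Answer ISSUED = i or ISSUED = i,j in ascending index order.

ISSUED = 4,5

[0] i0,i1  mulh ld  -- 2-wide
[1] i2  mulh  -- no-port MUL/MUL
[2] i3  mul  -- RAW r5
[3] i4,i5  sll or  -- 2-wide
[4] i6  blt  -- no-port BR/MUL
[5] i7,i8  mulh sll  -- 2-wide
[6] i9  sub  -- tail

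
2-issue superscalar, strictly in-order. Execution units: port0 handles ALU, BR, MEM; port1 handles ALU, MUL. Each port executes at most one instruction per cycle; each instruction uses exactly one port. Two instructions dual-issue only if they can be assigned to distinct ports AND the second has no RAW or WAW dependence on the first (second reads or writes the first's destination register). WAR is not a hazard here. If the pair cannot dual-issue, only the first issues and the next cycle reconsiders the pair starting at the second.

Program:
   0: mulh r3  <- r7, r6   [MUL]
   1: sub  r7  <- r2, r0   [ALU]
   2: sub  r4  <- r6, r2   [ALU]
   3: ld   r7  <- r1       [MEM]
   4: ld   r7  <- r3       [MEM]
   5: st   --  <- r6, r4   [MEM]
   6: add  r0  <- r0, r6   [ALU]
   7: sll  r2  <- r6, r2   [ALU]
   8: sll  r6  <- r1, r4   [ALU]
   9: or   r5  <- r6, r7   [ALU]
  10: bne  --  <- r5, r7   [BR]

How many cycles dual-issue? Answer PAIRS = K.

#0 head=0: mulh.MUL/sub.ALU i0,i1 dual
#1 head=2: sub.ALU/ld.MEM i2,i3 dual
#2 head=4: ld.MEM i4 no-port MEM/MEM
#3 head=5: st.MEM/add.ALU i5,i6 dual
#4 head=7: sll.ALU/sll.ALU i7,i8 dual
#5 head=9: or.ALU i9 RAW r5
#6 head=10: bne.BR i10 tail

PAIRS = 4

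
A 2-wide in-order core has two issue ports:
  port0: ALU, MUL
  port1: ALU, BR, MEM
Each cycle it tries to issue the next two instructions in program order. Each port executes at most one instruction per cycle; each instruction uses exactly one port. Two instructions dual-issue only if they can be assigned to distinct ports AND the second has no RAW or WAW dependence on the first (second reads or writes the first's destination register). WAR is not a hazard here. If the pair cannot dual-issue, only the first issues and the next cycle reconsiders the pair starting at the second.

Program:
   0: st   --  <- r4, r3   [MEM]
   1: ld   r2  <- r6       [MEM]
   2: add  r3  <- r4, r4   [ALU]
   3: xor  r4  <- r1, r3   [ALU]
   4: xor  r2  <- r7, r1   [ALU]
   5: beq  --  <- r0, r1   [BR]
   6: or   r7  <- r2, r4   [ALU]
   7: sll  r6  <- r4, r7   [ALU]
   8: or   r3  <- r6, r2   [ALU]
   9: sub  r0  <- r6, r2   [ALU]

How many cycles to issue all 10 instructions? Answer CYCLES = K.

  cy0 -> i0 (st) no-port MEM/MEM
  cy1 -> i1,i2 (ld;add) pair
  cy2 -> i3,i4 (xor;xor) pair
  cy3 -> i5,i6 (beq;or) pair
  cy4 -> i7 (sll) RAW r6
  cy5 -> i8,i9 (or;sub) pair

CYCLES = 6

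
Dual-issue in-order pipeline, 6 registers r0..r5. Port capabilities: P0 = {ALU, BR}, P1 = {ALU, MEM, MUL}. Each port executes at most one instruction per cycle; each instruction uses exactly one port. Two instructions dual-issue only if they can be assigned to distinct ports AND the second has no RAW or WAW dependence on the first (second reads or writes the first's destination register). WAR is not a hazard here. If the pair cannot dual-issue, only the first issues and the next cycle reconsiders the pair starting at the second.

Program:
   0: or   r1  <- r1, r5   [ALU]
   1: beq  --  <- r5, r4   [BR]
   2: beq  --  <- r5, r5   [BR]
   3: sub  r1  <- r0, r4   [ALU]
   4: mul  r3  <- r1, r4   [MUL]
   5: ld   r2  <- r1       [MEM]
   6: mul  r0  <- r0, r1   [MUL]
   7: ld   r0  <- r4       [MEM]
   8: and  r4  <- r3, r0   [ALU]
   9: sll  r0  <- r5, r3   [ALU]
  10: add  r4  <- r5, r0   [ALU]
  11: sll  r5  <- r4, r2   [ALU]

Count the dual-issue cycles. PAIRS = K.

PAIRS = 3

#0 head=0: or beq i0+i1 dual
#1 head=2: beq sub i2+i3 dual
#2 head=4: mul i4 no-port MUL/MEM
#3 head=5: ld i5 no-port MEM/MUL
#4 head=6: mul i6 no-port MUL/MEM
#5 head=7: ld i7 RAW r0
#6 head=8: and sll i8+i9 dual
#7 head=10: add i10 RAW r4
#8 head=11: sll i11 tail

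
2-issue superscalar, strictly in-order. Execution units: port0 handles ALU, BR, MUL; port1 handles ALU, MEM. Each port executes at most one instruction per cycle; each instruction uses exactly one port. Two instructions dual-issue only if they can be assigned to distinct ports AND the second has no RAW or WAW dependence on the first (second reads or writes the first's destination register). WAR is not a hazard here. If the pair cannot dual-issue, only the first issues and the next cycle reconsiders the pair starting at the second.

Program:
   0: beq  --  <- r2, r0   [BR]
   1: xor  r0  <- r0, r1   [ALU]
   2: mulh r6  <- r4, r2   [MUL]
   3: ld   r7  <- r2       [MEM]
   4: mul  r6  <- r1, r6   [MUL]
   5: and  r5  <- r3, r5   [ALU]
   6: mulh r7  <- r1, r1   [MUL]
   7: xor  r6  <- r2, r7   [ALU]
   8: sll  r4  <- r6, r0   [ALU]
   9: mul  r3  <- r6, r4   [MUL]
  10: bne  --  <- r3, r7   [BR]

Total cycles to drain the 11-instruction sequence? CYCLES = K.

c0: i0+i1 beq/xor  2-wide
c1: i2+i3 mulh/ld  2-wide
c2: i4+i5 mul/and  2-wide
c3: i6 mulh  RAW r7
c4: i7 xor  RAW r6
c5: i8 sll  RAW r4
c6: i9 mul  no-port MUL/BR
c7: i10 bne  tail

CYCLES = 8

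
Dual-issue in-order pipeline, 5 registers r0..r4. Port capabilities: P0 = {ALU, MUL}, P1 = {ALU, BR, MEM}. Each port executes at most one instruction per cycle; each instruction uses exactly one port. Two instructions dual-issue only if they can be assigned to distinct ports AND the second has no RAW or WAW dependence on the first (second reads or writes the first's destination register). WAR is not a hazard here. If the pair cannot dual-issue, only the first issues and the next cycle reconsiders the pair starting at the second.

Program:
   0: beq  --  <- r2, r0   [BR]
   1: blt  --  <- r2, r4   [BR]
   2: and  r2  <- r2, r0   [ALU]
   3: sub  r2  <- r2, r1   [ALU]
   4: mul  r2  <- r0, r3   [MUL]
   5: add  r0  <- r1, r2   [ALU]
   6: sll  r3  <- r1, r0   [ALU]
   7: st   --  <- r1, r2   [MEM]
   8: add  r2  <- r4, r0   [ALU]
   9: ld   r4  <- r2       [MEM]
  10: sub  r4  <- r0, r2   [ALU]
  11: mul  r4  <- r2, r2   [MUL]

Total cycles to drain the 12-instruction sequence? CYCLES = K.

CYCLES = 10

[0] i0  beq  -- no-port BR/BR
[1] i1,i2  blt;and  -- 2-wide
[2] i3  sub  -- WAW r2
[3] i4  mul  -- RAW r2
[4] i5  add  -- RAW r0
[5] i6,i7  sll;st  -- 2-wide
[6] i8  add  -- RAW r2
[7] i9  ld  -- WAW r4
[8] i10  sub  -- WAW r4
[9] i11  mul  -- tail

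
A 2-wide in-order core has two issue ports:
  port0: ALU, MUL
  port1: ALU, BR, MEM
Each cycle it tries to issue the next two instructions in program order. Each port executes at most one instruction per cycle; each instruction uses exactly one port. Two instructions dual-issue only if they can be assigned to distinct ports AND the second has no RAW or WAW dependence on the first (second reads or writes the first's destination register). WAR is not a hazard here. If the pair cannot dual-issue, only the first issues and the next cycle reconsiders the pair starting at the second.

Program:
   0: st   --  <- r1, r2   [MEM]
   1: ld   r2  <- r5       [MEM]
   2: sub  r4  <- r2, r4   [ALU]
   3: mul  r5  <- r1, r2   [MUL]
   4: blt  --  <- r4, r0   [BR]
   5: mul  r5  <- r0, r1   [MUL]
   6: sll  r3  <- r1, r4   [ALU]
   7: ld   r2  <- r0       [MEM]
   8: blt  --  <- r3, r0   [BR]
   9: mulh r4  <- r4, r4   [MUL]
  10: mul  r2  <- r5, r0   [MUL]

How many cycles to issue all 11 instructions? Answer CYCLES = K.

CYCLES = 7

t=0 i0:st.MEM ; no-port MEM/MEM
t=1 i1:ld.MEM ; RAW r2
t=2 i2&i3:sub.ALU+mul.MUL ; pair
t=3 i4&i5:blt.BR+mul.MUL ; pair
t=4 i6&i7:sll.ALU+ld.MEM ; pair
t=5 i8&i9:blt.BR+mulh.MUL ; pair
t=6 i10:mul.MUL ; tail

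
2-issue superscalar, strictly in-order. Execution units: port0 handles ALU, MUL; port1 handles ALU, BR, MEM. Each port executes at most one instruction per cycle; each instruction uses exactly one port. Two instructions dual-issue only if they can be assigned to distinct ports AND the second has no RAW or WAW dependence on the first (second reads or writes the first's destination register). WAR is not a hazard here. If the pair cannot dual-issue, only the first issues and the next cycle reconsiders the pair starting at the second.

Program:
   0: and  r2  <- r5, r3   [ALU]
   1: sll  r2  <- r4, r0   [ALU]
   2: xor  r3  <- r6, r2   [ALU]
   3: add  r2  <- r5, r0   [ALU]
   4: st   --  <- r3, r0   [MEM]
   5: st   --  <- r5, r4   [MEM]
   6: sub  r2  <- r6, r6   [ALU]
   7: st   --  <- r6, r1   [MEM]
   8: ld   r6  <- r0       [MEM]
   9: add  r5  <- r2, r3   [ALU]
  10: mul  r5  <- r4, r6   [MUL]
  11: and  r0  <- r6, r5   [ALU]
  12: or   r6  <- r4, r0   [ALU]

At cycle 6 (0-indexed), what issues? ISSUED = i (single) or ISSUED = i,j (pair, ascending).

ISSUED = 8,9

0. and @i0  | WAW r2
1. sll @i1  | RAW r2
2. xor+add @i2/i3  | dual
3. st @i4  | no-port MEM/MEM
4. st+sub @i5/i6  | dual
5. st @i7  | no-port MEM/MEM
6. ld+add @i8/i9  | dual
7. mul @i10  | RAW r5
8. and @i11  | RAW r0
9. or @i12  | tail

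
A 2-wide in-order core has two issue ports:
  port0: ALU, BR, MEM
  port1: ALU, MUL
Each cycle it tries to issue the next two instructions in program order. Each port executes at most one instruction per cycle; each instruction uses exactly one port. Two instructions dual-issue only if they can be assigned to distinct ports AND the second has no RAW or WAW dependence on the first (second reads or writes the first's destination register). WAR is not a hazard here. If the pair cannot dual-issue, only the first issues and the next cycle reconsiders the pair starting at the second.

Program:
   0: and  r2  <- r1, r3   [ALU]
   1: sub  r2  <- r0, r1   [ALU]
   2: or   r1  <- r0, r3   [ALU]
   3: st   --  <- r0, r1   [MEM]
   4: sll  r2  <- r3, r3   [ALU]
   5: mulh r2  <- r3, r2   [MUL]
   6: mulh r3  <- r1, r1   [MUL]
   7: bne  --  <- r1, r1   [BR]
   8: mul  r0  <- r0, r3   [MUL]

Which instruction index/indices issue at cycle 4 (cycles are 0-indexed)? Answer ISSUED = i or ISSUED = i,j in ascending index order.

0. and @i0  | WAW r2
1. sub or @i1,i2  | dual
2. st sll @i3,i4  | dual
3. mulh @i5  | no-port MUL/MUL
4. mulh bne @i6,i7  | dual
5. mul @i8  | tail

ISSUED = 6,7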